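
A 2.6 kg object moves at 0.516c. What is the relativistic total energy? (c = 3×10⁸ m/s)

γ = 1/√(1 - 0.516²) = 1.1674
mc² = 2.6 × (3×10⁸)² = 2.340×10¹⁷ J
E = γmc² = 1.1674 × 2.340×10¹⁷ = 2.732×10¹⁷ J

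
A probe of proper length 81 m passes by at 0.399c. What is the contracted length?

Proper length L₀ = 81 m
γ = 1/√(1 - 0.399²) = 1.0906
L = L₀/γ = 81/1.0906 = 74.27 m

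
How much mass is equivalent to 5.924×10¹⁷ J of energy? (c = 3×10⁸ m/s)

From E = mc², we get m = E/c²
c² = (3×10⁸)² = 9×10¹⁶ m²/s²
m = 5.924×10¹⁷ / 9×10¹⁶ = 6.582 kg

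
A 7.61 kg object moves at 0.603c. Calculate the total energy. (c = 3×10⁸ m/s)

γ = 1/√(1 - 0.603²) = 1.2535
mc² = 7.61 × (3×10⁸)² = 6.849×10¹⁷ J
E = γmc² = 1.2535 × 6.849×10¹⁷ = 8.585×10¹⁷ J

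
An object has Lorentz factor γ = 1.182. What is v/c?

From γ = 1/√(1 - v²/c²):
1/γ² = 1/1.182² = 0.7158
v²/c² = 1 - 0.7158 = 0.2842
v/c = √(0.2842) = 0.5331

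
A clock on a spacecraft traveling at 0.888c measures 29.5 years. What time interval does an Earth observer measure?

Proper time Δt₀ = 29.5 years
γ = 1/√(1 - 0.888²) = 2.1747
Δt = γΔt₀ = 2.1747 × 29.5 = 64.15 years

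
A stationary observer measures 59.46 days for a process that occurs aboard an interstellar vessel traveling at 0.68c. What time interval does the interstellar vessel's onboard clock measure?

Dilated time Δt = 59.46 days
γ = 1/√(1 - 0.68²) = 1.3639
Δt₀ = Δt/γ = 59.46/1.3639 = 43.60 days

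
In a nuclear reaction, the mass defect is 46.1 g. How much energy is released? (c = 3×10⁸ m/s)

Convert mass defect: Δm = 46.1 g = 0.0461 kg
E = Δm·c² = 0.0461 × (3×10⁸)²
= 0.0461 × 9×10¹⁶ = 4.149×10¹⁵ J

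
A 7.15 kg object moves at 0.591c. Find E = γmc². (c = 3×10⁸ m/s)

γ = 1/√(1 - 0.591²) = 1.2397
mc² = 7.15 × (3×10⁸)² = 6.435×10¹⁷ J
E = γmc² = 1.2397 × 6.435×10¹⁷ = 7.977×10¹⁷ J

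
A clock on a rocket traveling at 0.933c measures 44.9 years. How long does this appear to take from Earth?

Proper time Δt₀ = 44.9 years
γ = 1/√(1 - 0.933²) = 2.779
Δt = γΔt₀ = 2.779 × 44.9 = 124.8 years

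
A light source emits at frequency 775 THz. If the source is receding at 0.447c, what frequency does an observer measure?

β = v/c = 0.447
(1-β)/(1+β) = 0.553/1.447 = 0.3822
Doppler factor = √(0.3822) = 0.6182
f_obs = 775 × 0.6182 = 479.1 THz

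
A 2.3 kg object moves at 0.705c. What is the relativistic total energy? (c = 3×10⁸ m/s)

γ = 1/√(1 - 0.705²) = 1.410
mc² = 2.3 × (3×10⁸)² = 2.070×10¹⁷ J
E = γmc² = 1.410 × 2.070×10¹⁷ = 2.919×10¹⁷ J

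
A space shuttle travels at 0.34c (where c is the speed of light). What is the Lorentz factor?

v/c = 0.34, so (v/c)² = 0.1156
1 - (v/c)² = 0.8844
γ = 1/√(0.8844) = 1.063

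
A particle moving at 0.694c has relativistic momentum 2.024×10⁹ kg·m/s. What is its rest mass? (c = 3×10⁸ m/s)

γ = 1/√(1 - 0.694²) = 1.389
v = 0.694 × 3×10⁸ = 2.082×10⁸ m/s
m = p/(γv) = 2.024×10⁹/(1.389 × 2.082×10⁸) = 6.999 kg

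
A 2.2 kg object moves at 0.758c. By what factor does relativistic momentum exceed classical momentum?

p_rel = γmv, p_class = mv
Ratio = γ = 1/√(1 - 0.758²) = 1.533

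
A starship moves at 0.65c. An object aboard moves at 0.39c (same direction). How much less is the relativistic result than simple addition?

Classical: u' + v = 0.39 + 0.65 = 1.04c
Relativistic: u = (0.39 + 0.65)/(1 + 0.2535) = 1.04/1.2535 = 0.8297c
Difference: 1.04 - 0.8297 = 0.2103c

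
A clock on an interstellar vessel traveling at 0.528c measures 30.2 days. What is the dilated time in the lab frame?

Proper time Δt₀ = 30.2 days
γ = 1/√(1 - 0.528²) = 1.1775
Δt = γΔt₀ = 1.1775 × 30.2 = 35.56 days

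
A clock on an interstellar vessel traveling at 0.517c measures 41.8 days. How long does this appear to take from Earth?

Proper time Δt₀ = 41.8 days
γ = 1/√(1 - 0.517²) = 1.1682
Δt = γΔt₀ = 1.1682 × 41.8 = 48.83 days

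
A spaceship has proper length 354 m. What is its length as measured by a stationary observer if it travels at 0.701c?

Proper length L₀ = 354 m
γ = 1/√(1 - 0.701²) = 1.402
L = L₀/γ = 354/1.402 = 252.5 m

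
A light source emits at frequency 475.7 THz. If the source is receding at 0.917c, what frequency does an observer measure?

β = v/c = 0.917
(1-β)/(1+β) = 0.083/1.917 = 0.043297
Doppler factor = √(0.043297) = 0.20808
f_obs = 475.7 × 0.20808 = 98.98 THz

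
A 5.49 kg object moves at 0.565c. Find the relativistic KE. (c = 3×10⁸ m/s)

γ = 1/√(1 - 0.565²) = 1.212
γ - 1 = 0.2120
KE = (γ-1)mc² = 0.2120 × 5.49 × (3×10⁸)² = 1.047×10¹⁷ J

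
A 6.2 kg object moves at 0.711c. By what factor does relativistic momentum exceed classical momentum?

p_rel = γmv, p_class = mv
Ratio = γ = 1/√(1 - 0.711²) = 1.422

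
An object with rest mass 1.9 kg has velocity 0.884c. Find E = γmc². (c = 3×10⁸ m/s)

γ = 1/√(1 - 0.884²) = 2.139
mc² = 1.9 × (3×10⁸)² = 1.710×10¹⁷ J
E = γmc² = 2.139 × 1.710×10¹⁷ = 3.658×10¹⁷ J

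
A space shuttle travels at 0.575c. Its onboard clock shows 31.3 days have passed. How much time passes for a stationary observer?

Proper time Δt₀ = 31.3 days
γ = 1/√(1 - 0.575²) = 1.2223
Δt = γΔt₀ = 1.2223 × 31.3 = 38.26 days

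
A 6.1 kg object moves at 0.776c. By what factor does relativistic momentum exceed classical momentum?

p_rel = γmv, p_class = mv
Ratio = γ = 1/√(1 - 0.776²) = 1.585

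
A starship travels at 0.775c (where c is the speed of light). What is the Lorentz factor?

v/c = 0.775, so (v/c)² = 0.600625
1 - (v/c)² = 0.399375
γ = 1/√(0.399375) = 1.582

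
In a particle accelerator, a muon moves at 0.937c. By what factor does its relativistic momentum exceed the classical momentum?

p_rel = γmv, p_class = mv
Ratio = γ = 1/√(1 - 0.937²)
= 1/√(0.122031) = 2.863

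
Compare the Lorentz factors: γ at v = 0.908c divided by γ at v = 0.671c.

γ₁ = 1/√(1 - 0.908²) = 2.3868
γ₂ = 1/√(1 - 0.671²) = 1.3487
γ₁/γ₂ = 2.3868/1.3487 = 1.770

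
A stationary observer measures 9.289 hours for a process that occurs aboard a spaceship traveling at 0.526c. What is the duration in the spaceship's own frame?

Dilated time Δt = 9.289 hours
γ = 1/√(1 - 0.526²) = 1.1758
Δt₀ = Δt/γ = 9.289/1.1758 = 7.900 hours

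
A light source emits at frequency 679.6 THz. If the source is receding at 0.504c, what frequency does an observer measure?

β = v/c = 0.504
(1-β)/(1+β) = 0.496/1.504 = 0.3298
Doppler factor = √(0.3298) = 0.5743
f_obs = 679.6 × 0.5743 = 390.3 THz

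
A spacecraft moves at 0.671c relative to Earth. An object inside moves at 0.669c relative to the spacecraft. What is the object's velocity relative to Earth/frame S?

u = (u' + v)/(1 + u'v/c²)
Numerator: 0.669 + 0.671 = 1.34
Denominator: 1 + 0.448899 = 1.448899
u = 1.34/1.448899 = 0.9248c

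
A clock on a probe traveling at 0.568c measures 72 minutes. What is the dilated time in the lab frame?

Proper time Δt₀ = 72 minutes
γ = 1/√(1 - 0.568²) = 1.215
Δt = γΔt₀ = 1.215 × 72 = 87.48 minutes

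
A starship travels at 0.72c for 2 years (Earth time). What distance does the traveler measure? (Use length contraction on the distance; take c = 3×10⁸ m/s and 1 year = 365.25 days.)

Earth distance: d = v × t = 0.72c × 2 yr = 1.3633×10¹⁶ m
γ = 1.4410
d' = d/γ = 1.3633×10¹⁶/1.4410 = 9.461×10¹⁵ m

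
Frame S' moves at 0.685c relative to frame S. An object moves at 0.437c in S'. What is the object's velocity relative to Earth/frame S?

u = (u' + v)/(1 + u'v/c²)
Numerator: 0.437 + 0.685 = 1.122
Denominator: 1 + 0.299345 = 1.299345
u = 1.122/1.299345 = 0.8635c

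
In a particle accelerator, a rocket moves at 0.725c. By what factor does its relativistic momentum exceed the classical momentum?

p_rel = γmv, p_class = mv
Ratio = γ = 1/√(1 - 0.725²)
= 1/√(0.474375) = 1.452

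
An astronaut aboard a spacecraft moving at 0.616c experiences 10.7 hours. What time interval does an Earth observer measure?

Proper time Δt₀ = 10.7 hours
γ = 1/√(1 - 0.616²) = 1.269
Δt = γΔt₀ = 1.269 × 10.7 = 13.58 hours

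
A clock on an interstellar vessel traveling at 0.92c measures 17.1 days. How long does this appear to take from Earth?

Proper time Δt₀ = 17.1 days
γ = 1/√(1 - 0.92²) = 2.5516
Δt = γΔt₀ = 2.5516 × 17.1 = 43.63 days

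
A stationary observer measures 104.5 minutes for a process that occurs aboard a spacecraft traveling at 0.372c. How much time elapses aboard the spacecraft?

Dilated time Δt = 104.5 minutes
γ = 1/√(1 - 0.372²) = 1.0773
Δt₀ = Δt/γ = 104.5/1.0773 = 97.00 minutes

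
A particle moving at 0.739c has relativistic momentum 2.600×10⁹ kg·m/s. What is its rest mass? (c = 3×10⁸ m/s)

γ = 1/√(1 - 0.739²) = 1.4843
v = 0.739 × 3×10⁸ = 2.217×10⁸ m/s
m = p/(γv) = 2.600×10⁹/(1.4843 × 2.217×10⁸) = 7.901 kg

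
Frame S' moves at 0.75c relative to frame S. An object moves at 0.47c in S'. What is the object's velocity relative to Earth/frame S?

u = (u' + v)/(1 + u'v/c²)
Numerator: 0.47 + 0.75 = 1.22
Denominator: 1 + 0.3525 = 1.3525
u = 1.22/1.3525 = 0.9020c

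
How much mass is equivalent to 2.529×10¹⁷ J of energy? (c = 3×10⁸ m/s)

From E = mc², we get m = E/c²
c² = (3×10⁸)² = 9×10¹⁶ m²/s²
m = 2.529×10¹⁷ / 9×10¹⁶ = 2.810 kg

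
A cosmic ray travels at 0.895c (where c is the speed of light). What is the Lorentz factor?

v/c = 0.895, so (v/c)² = 0.801025
1 - (v/c)² = 0.198975
γ = 1/√(0.198975) = 2.242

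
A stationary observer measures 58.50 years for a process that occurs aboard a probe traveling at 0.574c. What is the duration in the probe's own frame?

Dilated time Δt = 58.50 years
γ = 1/√(1 - 0.574²) = 1.2212
Δt₀ = Δt/γ = 58.50/1.2212 = 47.90 years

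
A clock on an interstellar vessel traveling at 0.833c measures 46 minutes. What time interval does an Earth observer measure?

Proper time Δt₀ = 46 minutes
γ = 1/√(1 - 0.833²) = 1.8074
Δt = γΔt₀ = 1.8074 × 46 = 83.14 minutes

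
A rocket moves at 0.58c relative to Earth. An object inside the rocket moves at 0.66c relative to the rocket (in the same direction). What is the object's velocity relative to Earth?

u = (u' + v)/(1 + u'v/c²)
Numerator: 0.66 + 0.58 = 1.24
Denominator: 1 + 0.3828 = 1.3828
u = 1.24/1.3828 = 0.8967c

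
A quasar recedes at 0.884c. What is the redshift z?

β = 0.884
(1+β)/(1-β) = 1.884/0.116 = 16.24
√(16.24) = 4.030
z = 4.030 - 1 = 3.030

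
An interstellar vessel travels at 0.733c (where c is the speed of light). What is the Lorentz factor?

v/c = 0.733, so (v/c)² = 0.537289
1 - (v/c)² = 0.462711
γ = 1/√(0.462711) = 1.470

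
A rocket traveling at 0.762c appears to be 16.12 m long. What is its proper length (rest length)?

Contracted length L = 16.12 m
γ = 1/√(1 - 0.762²) = 1.544
L₀ = γL = 1.544 × 16.12 = 24.89 m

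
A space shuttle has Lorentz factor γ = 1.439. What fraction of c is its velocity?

From γ = 1/√(1 - v²/c²):
1/γ² = 1/1.439² = 0.4829
v²/c² = 1 - 0.4829 = 0.5171
v/c = √(0.5171) = 0.7191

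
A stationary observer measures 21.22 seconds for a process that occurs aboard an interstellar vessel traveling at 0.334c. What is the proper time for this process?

Dilated time Δt = 21.22 seconds
γ = 1/√(1 - 0.334²) = 1.061
Δt₀ = Δt/γ = 21.22/1.061 = 20.00 seconds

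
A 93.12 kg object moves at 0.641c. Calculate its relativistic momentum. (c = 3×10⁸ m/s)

γ = 1/√(1 - 0.641²) = 1.303
v = 0.641 × 3×10⁸ = 1.923×10⁸ m/s
p = γmv = 1.303 × 93.12 × 1.923×10⁸ = 2.333×10¹⁰ kg·m/s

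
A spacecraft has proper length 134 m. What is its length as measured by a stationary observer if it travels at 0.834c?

Proper length L₀ = 134 m
γ = 1/√(1 - 0.834²) = 1.8124
L = L₀/γ = 134/1.8124 = 73.94 m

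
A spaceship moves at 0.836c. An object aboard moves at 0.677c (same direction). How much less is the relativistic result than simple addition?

Classical: u' + v = 0.677 + 0.836 = 1.513c
Relativistic: u = (0.677 + 0.836)/(1 + 0.565972) = 1.513/1.565972 = 0.9662c
Difference: 1.513 - 0.9662 = 0.5468c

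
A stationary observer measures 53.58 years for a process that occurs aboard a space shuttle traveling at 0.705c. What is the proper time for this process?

Dilated time Δt = 53.58 years
γ = 1/√(1 - 0.705²) = 1.410
Δt₀ = Δt/γ = 53.58/1.410 = 38.00 years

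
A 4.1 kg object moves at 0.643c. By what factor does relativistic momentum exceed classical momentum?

p_rel = γmv, p_class = mv
Ratio = γ = 1/√(1 - 0.643²) = 1.306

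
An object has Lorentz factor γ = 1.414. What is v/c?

From γ = 1/√(1 - v²/c²):
1/γ² = 1/1.414² = 0.5002
v²/c² = 1 - 0.5002 = 0.4998
v/c = √(0.4998) = 0.7070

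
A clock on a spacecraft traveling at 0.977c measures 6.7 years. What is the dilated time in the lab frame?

Proper time Δt₀ = 6.7 years
γ = 1/√(1 - 0.977²) = 4.690
Δt = γΔt₀ = 4.690 × 6.7 = 31.42 years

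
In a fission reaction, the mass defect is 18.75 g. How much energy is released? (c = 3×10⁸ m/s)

Convert mass defect: Δm = 18.75 g = 0.01875 kg
E = Δm·c² = 0.01875 × (3×10⁸)²
= 0.01875 × 9×10¹⁶ = 1.688×10¹⁵ J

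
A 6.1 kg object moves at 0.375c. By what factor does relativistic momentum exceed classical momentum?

p_rel = γmv, p_class = mv
Ratio = γ = 1/√(1 - 0.375²) = 1.079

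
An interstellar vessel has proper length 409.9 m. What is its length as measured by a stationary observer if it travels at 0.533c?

Proper length L₀ = 409.9 m
γ = 1/√(1 - 0.533²) = 1.182
L = L₀/γ = 409.9/1.182 = 346.8 m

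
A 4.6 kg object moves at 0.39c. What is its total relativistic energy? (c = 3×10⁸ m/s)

γ = 1/√(1 - 0.39²) = 1.086
mc² = 4.6 × (3×10⁸)² = 4.140×10¹⁷ J
E = γmc² = 1.086 × 4.140×10¹⁷ = 4.496×10¹⁷ J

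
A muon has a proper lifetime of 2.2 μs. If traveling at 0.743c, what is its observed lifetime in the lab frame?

Proper lifetime τ₀ = 2.2 μs
γ = 1/√(1 - 0.743²) = 1.494
τ = γτ₀ = 1.494 × 2.2 μs = 3.287 μs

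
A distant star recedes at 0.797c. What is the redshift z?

β = 0.797
(1+β)/(1-β) = 1.797/0.203 = 8.852
√(8.852) = 2.975
z = 2.975 - 1 = 1.975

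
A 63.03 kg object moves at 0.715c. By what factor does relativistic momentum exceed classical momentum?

p_rel = γmv, p_class = mv
Ratio = γ = 1/√(1 - 0.715²) = 1.430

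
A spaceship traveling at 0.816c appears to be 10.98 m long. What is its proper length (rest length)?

Contracted length L = 10.98 m
γ = 1/√(1 - 0.816²) = 1.7299
L₀ = γL = 1.7299 × 10.98 = 18.99 m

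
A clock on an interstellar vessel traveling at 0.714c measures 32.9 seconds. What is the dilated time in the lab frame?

Proper time Δt₀ = 32.9 seconds
γ = 1/√(1 - 0.714²) = 1.4283
Δt = γΔt₀ = 1.4283 × 32.9 = 46.99 seconds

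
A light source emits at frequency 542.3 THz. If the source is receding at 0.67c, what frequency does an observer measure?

β = v/c = 0.67
(1-β)/(1+β) = 0.33/1.67 = 0.1976
Doppler factor = √(0.1976) = 0.4445
f_obs = 542.3 × 0.4445 = 241.1 THz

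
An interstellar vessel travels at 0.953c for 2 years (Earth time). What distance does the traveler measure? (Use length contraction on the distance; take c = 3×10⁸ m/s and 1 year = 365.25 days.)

Earth distance: d = v × t = 0.953c × 2 yr = 1.8045×10¹⁶ m
γ = 3.3007
d' = d/γ = 1.8045×10¹⁶/3.3007 = 5.467×10¹⁵ m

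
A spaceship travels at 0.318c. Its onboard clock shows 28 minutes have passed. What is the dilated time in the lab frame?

Proper time Δt₀ = 28 minutes
γ = 1/√(1 - 0.318²) = 1.0548
Δt = γΔt₀ = 1.0548 × 28 = 29.53 minutes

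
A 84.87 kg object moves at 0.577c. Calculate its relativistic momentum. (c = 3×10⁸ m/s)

γ = 1/√(1 - 0.577²) = 1.2244
v = 0.577 × 3×10⁸ = 1.731×10⁸ m/s
p = γmv = 1.2244 × 84.87 × 1.731×10⁸ = 1.799×10¹⁰ kg·m/s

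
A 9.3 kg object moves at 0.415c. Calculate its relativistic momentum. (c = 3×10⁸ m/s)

γ = 1/√(1 - 0.415²) = 1.0991
v = 0.415 × 3×10⁸ = 1.245×10⁸ m/s
p = γmv = 1.0991 × 9.3 × 1.245×10⁸ = 1.273×10⁹ kg·m/s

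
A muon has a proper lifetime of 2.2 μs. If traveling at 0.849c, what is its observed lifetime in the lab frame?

Proper lifetime τ₀ = 2.2 μs
γ = 1/√(1 - 0.849²) = 1.8925
τ = γτ₀ = 1.8925 × 2.2 μs = 4.164 μs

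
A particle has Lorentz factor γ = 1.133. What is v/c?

From γ = 1/√(1 - v²/c²):
1/γ² = 1/1.133² = 0.7790
v²/c² = 1 - 0.7790 = 0.2210
v/c = √(0.2210) = 0.4701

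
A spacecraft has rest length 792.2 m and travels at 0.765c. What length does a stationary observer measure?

Proper length L₀ = 792.2 m
γ = 1/√(1 - 0.765²) = 1.5527
L = L₀/γ = 792.2/1.5527 = 510.2 m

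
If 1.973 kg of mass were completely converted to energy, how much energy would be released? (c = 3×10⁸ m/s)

Using E = mc²:
c² = (3×10⁸)² = 9×10¹⁶ m²/s²
E = 1.973 × 9×10¹⁶ = 1.776×10¹⁷ J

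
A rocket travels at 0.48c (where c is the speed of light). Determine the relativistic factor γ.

v/c = 0.48, so (v/c)² = 0.2304
1 - (v/c)² = 0.7696
γ = 1/√(0.7696) = 1.140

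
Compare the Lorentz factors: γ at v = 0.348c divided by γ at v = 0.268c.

γ₁ = 1/√(1 - 0.348²) = 1.067
γ₂ = 1/√(1 - 0.268²) = 1.038
γ₁/γ₂ = 1.067/1.038 = 1.028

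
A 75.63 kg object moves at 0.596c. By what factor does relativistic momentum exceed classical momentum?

p_rel = γmv, p_class = mv
Ratio = γ = 1/√(1 - 0.596²) = 1.245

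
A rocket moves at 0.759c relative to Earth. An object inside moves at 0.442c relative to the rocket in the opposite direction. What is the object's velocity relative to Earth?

Object's velocity in rocket frame is u' = -0.442c
u = (u' + v)/(1 + u'v/c²) = (v - 0.442)/(1 - 0.442·v/c²)
Numerator: 0.759 - 0.442 = 0.317
Denominator: 1 - 0.335478 = 0.664522
u = 0.317/0.664522 = 0.4770c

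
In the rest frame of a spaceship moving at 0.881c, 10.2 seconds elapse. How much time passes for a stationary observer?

Proper time Δt₀ = 10.2 seconds
γ = 1/√(1 - 0.881²) = 2.114
Δt = γΔt₀ = 2.114 × 10.2 = 21.56 seconds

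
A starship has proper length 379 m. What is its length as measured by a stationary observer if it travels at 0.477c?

Proper length L₀ = 379 m
γ = 1/√(1 - 0.477²) = 1.1378
L = L₀/γ = 379/1.1378 = 333.1 m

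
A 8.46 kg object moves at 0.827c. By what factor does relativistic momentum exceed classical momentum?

p_rel = γmv, p_class = mv
Ratio = γ = 1/√(1 - 0.827²) = 1.779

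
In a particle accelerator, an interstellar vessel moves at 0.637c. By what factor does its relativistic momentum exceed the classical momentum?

p_rel = γmv, p_class = mv
Ratio = γ = 1/√(1 - 0.637²)
= 1/√(0.594231) = 1.297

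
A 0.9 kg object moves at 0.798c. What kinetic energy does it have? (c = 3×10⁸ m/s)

γ = 1/√(1 - 0.798²) = 1.6593
γ - 1 = 0.6593
KE = (γ-1)mc² = 0.6593 × 0.9 × (3×10⁸)² = 5.340×10¹⁶ J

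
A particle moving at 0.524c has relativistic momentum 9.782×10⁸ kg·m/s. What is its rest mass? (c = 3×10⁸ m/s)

γ = 1/√(1 - 0.524²) = 1.174
v = 0.524 × 3×10⁸ = 1.572×10⁸ m/s
m = p/(γv) = 9.782×10⁸/(1.174 × 1.572×10⁸) = 5.300 kg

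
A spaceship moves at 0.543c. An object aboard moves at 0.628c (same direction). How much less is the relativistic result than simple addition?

Classical: u' + v = 0.628 + 0.543 = 1.171c
Relativistic: u = (0.628 + 0.543)/(1 + 0.341004) = 1.171/1.341004 = 0.8732c
Difference: 1.171 - 0.8732 = 0.2978c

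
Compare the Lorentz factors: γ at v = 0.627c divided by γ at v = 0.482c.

γ₁ = 1/√(1 - 0.627²) = 1.284
γ₂ = 1/√(1 - 0.482²) = 1.141
γ₁/γ₂ = 1.284/1.141 = 1.125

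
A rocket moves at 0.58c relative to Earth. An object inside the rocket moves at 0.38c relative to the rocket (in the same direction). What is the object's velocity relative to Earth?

u = (u' + v)/(1 + u'v/c²)
Numerator: 0.38 + 0.58 = 0.96
Denominator: 1 + 0.2204 = 1.2204
u = 0.96/1.2204 = 0.7866c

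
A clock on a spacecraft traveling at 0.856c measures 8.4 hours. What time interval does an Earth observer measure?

Proper time Δt₀ = 8.4 hours
γ = 1/√(1 - 0.856²) = 1.934
Δt = γΔt₀ = 1.934 × 8.4 = 16.25 hours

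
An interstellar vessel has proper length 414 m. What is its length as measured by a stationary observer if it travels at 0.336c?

Proper length L₀ = 414 m
γ = 1/√(1 - 0.336²) = 1.0617
L = L₀/γ = 414/1.0617 = 389.9 m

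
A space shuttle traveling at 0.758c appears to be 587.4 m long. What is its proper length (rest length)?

Contracted length L = 587.4 m
γ = 1/√(1 - 0.758²) = 1.53314
L₀ = γL = 1.53314 × 587.4 = 900.6 m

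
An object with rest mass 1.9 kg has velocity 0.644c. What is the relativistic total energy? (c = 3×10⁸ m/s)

γ = 1/√(1 - 0.644²) = 1.307
mc² = 1.9 × (3×10⁸)² = 1.710×10¹⁷ J
E = γmc² = 1.307 × 1.710×10¹⁷ = 2.235×10¹⁷ J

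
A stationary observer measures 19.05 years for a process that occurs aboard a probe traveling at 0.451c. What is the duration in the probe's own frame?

Dilated time Δt = 19.05 years
γ = 1/√(1 - 0.451²) = 1.1204
Δt₀ = Δt/γ = 19.05/1.1204 = 17.00 years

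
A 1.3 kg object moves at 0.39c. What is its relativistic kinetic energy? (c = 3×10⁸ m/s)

γ = 1/√(1 - 0.39²) = 1.08599
γ - 1 = 0.08599
KE = (γ-1)mc² = 0.08599 × 1.3 × (3×10⁸)² = 1.006×10¹⁶ J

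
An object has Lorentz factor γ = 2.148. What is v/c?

From γ = 1/√(1 - v²/c²):
1/γ² = 1/2.148² = 0.2167
v²/c² = 1 - 0.2167 = 0.7833
v/c = √(0.7833) = 0.8850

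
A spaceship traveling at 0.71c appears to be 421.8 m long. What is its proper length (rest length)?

Contracted length L = 421.8 m
γ = 1/√(1 - 0.71²) = 1.420
L₀ = γL = 1.420 × 421.8 = 599.0 m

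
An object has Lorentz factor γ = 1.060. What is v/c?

From γ = 1/√(1 - v²/c²):
1/γ² = 1/1.060² = 0.8900
v²/c² = 1 - 0.8900 = 0.1100
v/c = √(0.1100) = 0.3317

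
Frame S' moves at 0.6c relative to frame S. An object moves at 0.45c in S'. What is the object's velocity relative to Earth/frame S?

u = (u' + v)/(1 + u'v/c²)
Numerator: 0.45 + 0.6 = 1.05
Denominator: 1 + 0.27 = 1.27
u = 1.05/1.27 = 0.8268c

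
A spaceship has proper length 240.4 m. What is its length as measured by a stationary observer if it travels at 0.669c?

Proper length L₀ = 240.4 m
γ = 1/√(1 - 0.669²) = 1.345
L = L₀/γ = 240.4/1.345 = 178.7 m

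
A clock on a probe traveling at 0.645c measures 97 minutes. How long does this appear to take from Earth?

Proper time Δt₀ = 97 minutes
γ = 1/√(1 - 0.645²) = 1.3086
Δt = γΔt₀ = 1.3086 × 97 = 126.9 minutes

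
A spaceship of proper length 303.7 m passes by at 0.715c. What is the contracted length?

Proper length L₀ = 303.7 m
γ = 1/√(1 - 0.715²) = 1.4304
L = L₀/γ = 303.7/1.4304 = 212.3 m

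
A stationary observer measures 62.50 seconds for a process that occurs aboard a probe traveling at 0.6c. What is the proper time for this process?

Dilated time Δt = 62.50 seconds
γ = 1/√(1 - 0.6²) = 1.250
Δt₀ = Δt/γ = 62.50/1.250 = 50.00 seconds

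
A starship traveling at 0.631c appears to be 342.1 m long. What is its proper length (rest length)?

Contracted length L = 342.1 m
γ = 1/√(1 - 0.631²) = 1.289
L₀ = γL = 1.289 × 342.1 = 441.0 m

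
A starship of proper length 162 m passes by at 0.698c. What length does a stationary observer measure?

Proper length L₀ = 162 m
γ = 1/√(1 - 0.698²) = 1.396
L = L₀/γ = 162/1.396 = 116.0 m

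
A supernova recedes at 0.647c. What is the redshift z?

β = 0.647
(1+β)/(1-β) = 1.647/0.353 = 4.666
√(4.666) = 2.160
z = 2.160 - 1 = 1.160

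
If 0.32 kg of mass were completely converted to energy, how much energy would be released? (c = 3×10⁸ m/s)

Using E = mc²:
c² = (3×10⁸)² = 9×10¹⁶ m²/s²
E = 0.32 × 9×10¹⁶ = 2.880×10¹⁶ J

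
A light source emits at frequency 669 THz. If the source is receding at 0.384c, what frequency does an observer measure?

β = v/c = 0.384
(1-β)/(1+β) = 0.616/1.384 = 0.445087
Doppler factor = √(0.445087) = 0.6671
f_obs = 669 × 0.6671 = 446.3 THz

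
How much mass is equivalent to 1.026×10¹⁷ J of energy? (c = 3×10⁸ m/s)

From E = mc², we get m = E/c²
c² = (3×10⁸)² = 9×10¹⁶ m²/s²
m = 1.026×10¹⁷ / 9×10¹⁶ = 1.140 kg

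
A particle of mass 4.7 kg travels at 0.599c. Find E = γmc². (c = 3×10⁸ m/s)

γ = 1/√(1 - 0.599²) = 1.249
mc² = 4.7 × (3×10⁸)² = 4.230×10¹⁷ J
E = γmc² = 1.249 × 4.230×10¹⁷ = 5.283×10¹⁷ J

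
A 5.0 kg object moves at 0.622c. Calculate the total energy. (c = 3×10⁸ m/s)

γ = 1/√(1 - 0.622²) = 1.277
mc² = 5.0 × (3×10⁸)² = 4.500×10¹⁷ J
E = γmc² = 1.277 × 4.500×10¹⁷ = 5.747×10¹⁷ J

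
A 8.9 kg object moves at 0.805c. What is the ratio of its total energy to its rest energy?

E = γmc², E₀ = mc²
E/E₀ = γ = 1/√(1 - 0.805²) = 1.686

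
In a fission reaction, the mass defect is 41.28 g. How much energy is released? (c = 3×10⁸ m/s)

Convert mass defect: Δm = 41.28 g = 0.04128 kg
E = Δm·c² = 0.04128 × (3×10⁸)²
= 0.04128 × 9×10¹⁶ = 3.715×10¹⁵ J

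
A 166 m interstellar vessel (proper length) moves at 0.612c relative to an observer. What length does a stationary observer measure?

Proper length L₀ = 166 m
γ = 1/√(1 - 0.612²) = 1.264
L = L₀/γ = 166/1.264 = 131.3 m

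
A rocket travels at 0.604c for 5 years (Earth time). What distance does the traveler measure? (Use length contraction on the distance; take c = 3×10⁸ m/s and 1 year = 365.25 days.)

Earth distance: d = v × t = 0.604c × 5 yr = 2.8591×10¹⁶ m
γ = 1.2547
d' = d/γ = 2.8591×10¹⁶/1.2547 = 2.279×10¹⁶ m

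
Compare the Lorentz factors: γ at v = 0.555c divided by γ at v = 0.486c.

γ₁ = 1/√(1 - 0.555²) = 1.202
γ₂ = 1/√(1 - 0.486²) = 1.144
γ₁/γ₂ = 1.202/1.144 = 1.051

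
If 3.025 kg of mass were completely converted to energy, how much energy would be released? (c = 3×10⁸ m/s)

Using E = mc²:
c² = (3×10⁸)² = 9×10¹⁶ m²/s²
E = 3.025 × 9×10¹⁶ = 2.723×10¹⁷ J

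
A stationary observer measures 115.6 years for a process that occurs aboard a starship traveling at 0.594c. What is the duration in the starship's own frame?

Dilated time Δt = 115.6 years
γ = 1/√(1 - 0.594²) = 1.243
Δt₀ = Δt/γ = 115.6/1.243 = 93.00 years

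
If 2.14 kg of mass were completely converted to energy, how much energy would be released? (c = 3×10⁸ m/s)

Using E = mc²:
c² = (3×10⁸)² = 9×10¹⁶ m²/s²
E = 2.14 × 9×10¹⁶ = 1.926×10¹⁷ J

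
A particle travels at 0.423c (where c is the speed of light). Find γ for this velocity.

v/c = 0.423, so (v/c)² = 0.178929
1 - (v/c)² = 0.821071
γ = 1/√(0.821071) = 1.104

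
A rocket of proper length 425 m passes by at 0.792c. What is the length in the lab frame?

Proper length L₀ = 425 m
γ = 1/√(1 - 0.792²) = 1.638
L = L₀/γ = 425/1.638 = 259.5 m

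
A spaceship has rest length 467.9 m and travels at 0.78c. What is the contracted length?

Proper length L₀ = 467.9 m
γ = 1/√(1 - 0.78²) = 1.598
L = L₀/γ = 467.9/1.598 = 292.8 m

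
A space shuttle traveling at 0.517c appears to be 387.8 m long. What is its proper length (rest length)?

Contracted length L = 387.8 m
γ = 1/√(1 - 0.517²) = 1.168
L₀ = γL = 1.168 × 387.8 = 453.0 m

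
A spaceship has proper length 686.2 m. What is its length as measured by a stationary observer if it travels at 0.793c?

Proper length L₀ = 686.2 m
γ = 1/√(1 - 0.793²) = 1.64144
L = L₀/γ = 686.2/1.64144 = 418.0 m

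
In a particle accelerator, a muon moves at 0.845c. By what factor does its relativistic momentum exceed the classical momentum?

p_rel = γmv, p_class = mv
Ratio = γ = 1/√(1 - 0.845²)
= 1/√(0.285975) = 1.870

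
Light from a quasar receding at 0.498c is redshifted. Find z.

β = 0.498
(1+β)/(1-β) = 1.498/0.502 = 2.984
√(2.984) = 1.7274
z = 1.7274 - 1 = 0.7274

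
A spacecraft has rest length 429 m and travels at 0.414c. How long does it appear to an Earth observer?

Proper length L₀ = 429 m
γ = 1/√(1 - 0.414²) = 1.0986
L = L₀/γ = 429/1.0986 = 390.5 m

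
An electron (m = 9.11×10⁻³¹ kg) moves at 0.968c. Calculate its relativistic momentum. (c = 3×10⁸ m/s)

γ = 1/√(1 - 0.968²) = 3.985
v = 0.968 × 3×10⁸ = 2.904×10⁸ m/s
p = γmv = 3.985 × 9.11×10⁻³¹ × 2.904×10⁸ = 1.054×10⁻²¹ kg·m/s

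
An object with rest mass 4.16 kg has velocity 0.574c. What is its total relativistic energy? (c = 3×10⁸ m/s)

γ = 1/√(1 - 0.574²) = 1.2212
mc² = 4.16 × (3×10⁸)² = 3.744×10¹⁷ J
E = γmc² = 1.2212 × 3.744×10¹⁷ = 4.572×10¹⁷ J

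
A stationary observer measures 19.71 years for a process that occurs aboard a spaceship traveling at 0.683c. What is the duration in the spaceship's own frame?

Dilated time Δt = 19.71 years
γ = 1/√(1 - 0.683²) = 1.369
Δt₀ = Δt/γ = 19.71/1.369 = 14.40 years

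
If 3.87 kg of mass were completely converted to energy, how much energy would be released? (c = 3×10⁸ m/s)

Using E = mc²:
c² = (3×10⁸)² = 9×10¹⁶ m²/s²
E = 3.87 × 9×10¹⁶ = 3.483×10¹⁷ J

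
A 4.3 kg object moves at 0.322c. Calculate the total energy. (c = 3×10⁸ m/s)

γ = 1/√(1 - 0.322²) = 1.0563
mc² = 4.3 × (3×10⁸)² = 3.870×10¹⁷ J
E = γmc² = 1.0563 × 3.870×10¹⁷ = 4.088×10¹⁷ J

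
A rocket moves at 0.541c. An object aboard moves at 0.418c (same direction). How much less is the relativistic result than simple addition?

Classical: u' + v = 0.418 + 0.541 = 0.959c
Relativistic: u = (0.418 + 0.541)/(1 + 0.226138) = 0.959/1.226138 = 0.7821c
Difference: 0.959 - 0.7821 = 0.1769c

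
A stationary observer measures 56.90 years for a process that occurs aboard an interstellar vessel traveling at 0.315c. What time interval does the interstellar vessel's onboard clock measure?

Dilated time Δt = 56.90 years
γ = 1/√(1 - 0.315²) = 1.05364
Δt₀ = Δt/γ = 56.90/1.05364 = 54.00 years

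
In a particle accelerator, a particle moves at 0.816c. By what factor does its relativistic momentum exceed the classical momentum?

p_rel = γmv, p_class = mv
Ratio = γ = 1/√(1 - 0.816²)
= 1/√(0.334144) = 1.730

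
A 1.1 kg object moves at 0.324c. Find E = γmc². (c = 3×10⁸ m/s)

γ = 1/√(1 - 0.324²) = 1.057
mc² = 1.1 × (3×10⁸)² = 9.900×10¹⁶ J
E = γmc² = 1.057 × 9.900×10¹⁶ = 1.046×10¹⁷ J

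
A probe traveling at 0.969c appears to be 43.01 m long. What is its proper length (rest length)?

Contracted length L = 43.01 m
γ = 1/√(1 - 0.969²) = 4.048
L₀ = γL = 4.048 × 43.01 = 174.1 m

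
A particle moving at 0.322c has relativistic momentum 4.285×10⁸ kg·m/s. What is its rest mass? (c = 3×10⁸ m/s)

γ = 1/√(1 - 0.322²) = 1.05626
v = 0.322 × 3×10⁸ = 9.660×10⁷ m/s
m = p/(γv) = 4.285×10⁸/(1.05626 × 9.660×10⁷) = 4.200 kg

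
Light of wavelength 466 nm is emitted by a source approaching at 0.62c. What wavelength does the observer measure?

β = 0.62
Wavelength Doppler factor = √(0.38/1.62) = √(0.23457) = 0.4843
λ_obs = 466 × 0.4843 = 225.7 nm (blueshift)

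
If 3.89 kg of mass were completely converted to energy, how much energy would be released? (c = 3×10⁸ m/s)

Using E = mc²:
c² = (3×10⁸)² = 9×10¹⁶ m²/s²
E = 3.89 × 9×10¹⁶ = 3.501×10¹⁷ J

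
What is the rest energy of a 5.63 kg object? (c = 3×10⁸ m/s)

c² = (3×10⁸)² = 9.000×10¹⁶ m²/s²
E₀ = mc² = 5.63 × 9.000×10¹⁶ = 5.067×10¹⁷ J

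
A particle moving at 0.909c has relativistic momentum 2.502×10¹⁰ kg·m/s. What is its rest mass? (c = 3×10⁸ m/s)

γ = 1/√(1 - 0.909²) = 2.399
v = 0.909 × 3×10⁸ = 2.727×10⁸ m/s
m = p/(γv) = 2.502×10¹⁰/(2.399 × 2.727×10⁸) = 38.24 kg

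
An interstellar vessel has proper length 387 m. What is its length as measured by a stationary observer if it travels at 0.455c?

Proper length L₀ = 387 m
γ = 1/√(1 - 0.455²) = 1.123
L = L₀/γ = 387/1.123 = 344.6 m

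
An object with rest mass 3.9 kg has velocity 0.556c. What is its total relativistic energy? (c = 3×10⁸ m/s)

γ = 1/√(1 - 0.556²) = 1.203
mc² = 3.9 × (3×10⁸)² = 3.510×10¹⁷ J
E = γmc² = 1.203 × 3.510×10¹⁷ = 4.223×10¹⁷ J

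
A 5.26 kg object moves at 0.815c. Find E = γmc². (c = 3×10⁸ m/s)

γ = 1/√(1 - 0.815²) = 1.72574
mc² = 5.26 × (3×10⁸)² = 4.734×10¹⁷ J
E = γmc² = 1.72574 × 4.734×10¹⁷ = 8.170×10¹⁷ J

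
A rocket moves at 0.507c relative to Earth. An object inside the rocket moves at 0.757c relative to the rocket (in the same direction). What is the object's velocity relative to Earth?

u = (u' + v)/(1 + u'v/c²)
Numerator: 0.757 + 0.507 = 1.264
Denominator: 1 + 0.383799 = 1.383799
u = 1.264/1.383799 = 0.9134c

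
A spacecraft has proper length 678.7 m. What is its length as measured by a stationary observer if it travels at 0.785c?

Proper length L₀ = 678.7 m
γ = 1/√(1 - 0.785²) = 1.614
L = L₀/γ = 678.7/1.614 = 420.5 m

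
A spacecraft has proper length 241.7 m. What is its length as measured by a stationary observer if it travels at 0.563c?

Proper length L₀ = 241.7 m
γ = 1/√(1 - 0.563²) = 1.210
L = L₀/γ = 241.7/1.210 = 199.8 m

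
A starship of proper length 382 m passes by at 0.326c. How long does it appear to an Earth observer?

Proper length L₀ = 382 m
γ = 1/√(1 - 0.326²) = 1.058
L = L₀/γ = 382/1.058 = 361.1 m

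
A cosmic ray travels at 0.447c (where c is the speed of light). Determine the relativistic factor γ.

v/c = 0.447, so (v/c)² = 0.199809
1 - (v/c)² = 0.800191
γ = 1/√(0.800191) = 1.118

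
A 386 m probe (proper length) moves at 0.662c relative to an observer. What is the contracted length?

Proper length L₀ = 386 m
γ = 1/√(1 - 0.662²) = 1.3342
L = L₀/γ = 386/1.3342 = 289.3 m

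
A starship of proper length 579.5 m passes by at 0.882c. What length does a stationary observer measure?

Proper length L₀ = 579.5 m
γ = 1/√(1 - 0.882²) = 2.122
L = L₀/γ = 579.5/2.122 = 273.1 m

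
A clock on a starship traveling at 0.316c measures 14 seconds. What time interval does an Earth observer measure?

Proper time Δt₀ = 14 seconds
γ = 1/√(1 - 0.316²) = 1.054
Δt = γΔt₀ = 1.054 × 14 = 14.76 seconds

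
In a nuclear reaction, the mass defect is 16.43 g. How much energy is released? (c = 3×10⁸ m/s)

Convert mass defect: Δm = 16.43 g = 0.01643 kg
E = Δm·c² = 0.01643 × (3×10⁸)²
= 0.01643 × 9×10¹⁶ = 1.479×10¹⁵ J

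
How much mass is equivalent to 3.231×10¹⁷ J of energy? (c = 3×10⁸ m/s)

From E = mc², we get m = E/c²
c² = (3×10⁸)² = 9×10¹⁶ m²/s²
m = 3.231×10¹⁷ / 9×10¹⁶ = 3.590 kg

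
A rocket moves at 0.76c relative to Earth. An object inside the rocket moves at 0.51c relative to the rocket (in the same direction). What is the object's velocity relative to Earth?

u = (u' + v)/(1 + u'v/c²)
Numerator: 0.51 + 0.76 = 1.27
Denominator: 1 + 0.3876 = 1.3876
u = 1.27/1.3876 = 0.9152c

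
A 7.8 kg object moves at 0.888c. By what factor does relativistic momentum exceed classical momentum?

p_rel = γmv, p_class = mv
Ratio = γ = 1/√(1 - 0.888²) = 2.175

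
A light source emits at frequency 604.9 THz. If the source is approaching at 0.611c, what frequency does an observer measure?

β = v/c = 0.611
(1+β)/(1-β) = 1.611/0.389 = 4.141
Doppler factor = √(4.141) = 2.035
f_obs = 604.9 × 2.035 = 1231 THz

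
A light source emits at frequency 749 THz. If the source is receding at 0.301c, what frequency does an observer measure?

β = v/c = 0.301
(1-β)/(1+β) = 0.699/1.301 = 0.5373
Doppler factor = √(0.5373) = 0.7330
f_obs = 749 × 0.7330 = 549.0 THz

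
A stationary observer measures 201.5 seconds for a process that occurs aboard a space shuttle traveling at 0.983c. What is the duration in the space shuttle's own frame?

Dilated time Δt = 201.5 seconds
γ = 1/√(1 - 0.983²) = 5.446
Δt₀ = Δt/γ = 201.5/5.446 = 37.00 seconds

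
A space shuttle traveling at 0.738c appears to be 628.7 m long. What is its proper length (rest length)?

Contracted length L = 628.7 m
γ = 1/√(1 - 0.738²) = 1.482
L₀ = γL = 1.482 × 628.7 = 931.7 m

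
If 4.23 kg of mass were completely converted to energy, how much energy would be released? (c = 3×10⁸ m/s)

Using E = mc²:
c² = (3×10⁸)² = 9×10¹⁶ m²/s²
E = 4.23 × 9×10¹⁶ = 3.807×10¹⁷ J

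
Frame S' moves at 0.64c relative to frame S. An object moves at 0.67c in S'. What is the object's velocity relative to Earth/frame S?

u = (u' + v)/(1 + u'v/c²)
Numerator: 0.67 + 0.64 = 1.31
Denominator: 1 + 0.4288 = 1.4288
u = 1.31/1.4288 = 0.9169c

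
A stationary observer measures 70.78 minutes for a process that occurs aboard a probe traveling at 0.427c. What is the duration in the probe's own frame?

Dilated time Δt = 70.78 minutes
γ = 1/√(1 - 0.427²) = 1.106
Δt₀ = Δt/γ = 70.78/1.106 = 64.00 minutes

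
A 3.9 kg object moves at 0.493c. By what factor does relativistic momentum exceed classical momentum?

p_rel = γmv, p_class = mv
Ratio = γ = 1/√(1 - 0.493²) = 1.149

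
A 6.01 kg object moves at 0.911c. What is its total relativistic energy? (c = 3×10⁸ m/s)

γ = 1/√(1 - 0.911²) = 2.425
mc² = 6.01 × (3×10⁸)² = 5.409×10¹⁷ J
E = γmc² = 2.425 × 5.409×10¹⁷ = 1.312×10¹⁸ J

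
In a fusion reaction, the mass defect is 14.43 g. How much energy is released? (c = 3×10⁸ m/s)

Convert mass defect: Δm = 14.43 g = 0.01443 kg
E = Δm·c² = 0.01443 × (3×10⁸)²
= 0.01443 × 9×10¹⁶ = 1.299×10¹⁵ J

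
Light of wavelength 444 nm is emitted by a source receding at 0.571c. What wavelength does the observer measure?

β = 0.571
Wavelength Doppler factor = √(1.571/0.429) = √(3.662) = 1.91364
λ_obs = 444 × 1.91364 = 849.7 nm (redshift)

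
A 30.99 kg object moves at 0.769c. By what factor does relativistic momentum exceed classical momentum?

p_rel = γmv, p_class = mv
Ratio = γ = 1/√(1 - 0.769²) = 1.564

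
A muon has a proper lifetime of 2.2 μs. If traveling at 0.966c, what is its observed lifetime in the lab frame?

Proper lifetime τ₀ = 2.2 μs
γ = 1/√(1 - 0.966²) = 3.8678
τ = γτ₀ = 3.8678 × 2.2 μs = 8.509 μs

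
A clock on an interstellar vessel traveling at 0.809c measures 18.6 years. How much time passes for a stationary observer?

Proper time Δt₀ = 18.6 years
γ = 1/√(1 - 0.809²) = 1.701
Δt = γΔt₀ = 1.701 × 18.6 = 31.64 years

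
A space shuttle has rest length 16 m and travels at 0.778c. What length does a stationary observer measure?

Proper length L₀ = 16 m
γ = 1/√(1 - 0.778²) = 1.592
L = L₀/γ = 16/1.592 = 10.05 m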